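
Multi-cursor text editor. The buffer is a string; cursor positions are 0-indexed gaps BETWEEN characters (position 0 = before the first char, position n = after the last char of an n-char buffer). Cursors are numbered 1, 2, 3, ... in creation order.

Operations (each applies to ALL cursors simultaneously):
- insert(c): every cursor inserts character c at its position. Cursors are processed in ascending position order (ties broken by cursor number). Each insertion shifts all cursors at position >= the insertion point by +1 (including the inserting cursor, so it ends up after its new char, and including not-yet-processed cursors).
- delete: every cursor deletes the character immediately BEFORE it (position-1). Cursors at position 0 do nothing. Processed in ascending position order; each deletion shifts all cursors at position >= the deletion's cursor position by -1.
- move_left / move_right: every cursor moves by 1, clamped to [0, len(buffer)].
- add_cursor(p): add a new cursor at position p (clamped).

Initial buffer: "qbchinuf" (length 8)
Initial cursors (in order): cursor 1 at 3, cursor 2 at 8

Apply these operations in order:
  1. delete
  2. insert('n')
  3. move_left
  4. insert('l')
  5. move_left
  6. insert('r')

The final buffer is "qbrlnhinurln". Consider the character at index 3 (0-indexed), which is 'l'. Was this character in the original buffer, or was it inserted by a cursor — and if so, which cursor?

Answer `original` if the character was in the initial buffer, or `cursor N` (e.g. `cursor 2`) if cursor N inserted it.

Answer: cursor 1

Derivation:
After op 1 (delete): buffer="qbhinu" (len 6), cursors c1@2 c2@6, authorship ......
After op 2 (insert('n')): buffer="qbnhinun" (len 8), cursors c1@3 c2@8, authorship ..1....2
After op 3 (move_left): buffer="qbnhinun" (len 8), cursors c1@2 c2@7, authorship ..1....2
After op 4 (insert('l')): buffer="qblnhinuln" (len 10), cursors c1@3 c2@9, authorship ..11....22
After op 5 (move_left): buffer="qblnhinuln" (len 10), cursors c1@2 c2@8, authorship ..11....22
After op 6 (insert('r')): buffer="qbrlnhinurln" (len 12), cursors c1@3 c2@10, authorship ..111....222
Authorship (.=original, N=cursor N): . . 1 1 1 . . . . 2 2 2
Index 3: author = 1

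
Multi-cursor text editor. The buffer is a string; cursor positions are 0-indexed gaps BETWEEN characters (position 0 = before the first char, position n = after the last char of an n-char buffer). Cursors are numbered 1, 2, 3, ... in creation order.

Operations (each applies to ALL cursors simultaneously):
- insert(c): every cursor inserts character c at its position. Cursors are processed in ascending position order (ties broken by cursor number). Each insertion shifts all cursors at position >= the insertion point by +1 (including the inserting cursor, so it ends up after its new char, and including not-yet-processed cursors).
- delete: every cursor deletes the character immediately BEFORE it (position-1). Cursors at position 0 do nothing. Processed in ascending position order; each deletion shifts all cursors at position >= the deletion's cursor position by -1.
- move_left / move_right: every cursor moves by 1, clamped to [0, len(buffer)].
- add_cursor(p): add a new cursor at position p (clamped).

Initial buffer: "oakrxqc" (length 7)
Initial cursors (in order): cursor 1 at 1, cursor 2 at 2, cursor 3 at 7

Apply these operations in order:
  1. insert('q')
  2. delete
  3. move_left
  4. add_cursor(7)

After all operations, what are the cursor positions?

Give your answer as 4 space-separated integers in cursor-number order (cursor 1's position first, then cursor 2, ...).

After op 1 (insert('q')): buffer="oqaqkrxqcq" (len 10), cursors c1@2 c2@4 c3@10, authorship .1.2.....3
After op 2 (delete): buffer="oakrxqc" (len 7), cursors c1@1 c2@2 c3@7, authorship .......
After op 3 (move_left): buffer="oakrxqc" (len 7), cursors c1@0 c2@1 c3@6, authorship .......
After op 4 (add_cursor(7)): buffer="oakrxqc" (len 7), cursors c1@0 c2@1 c3@6 c4@7, authorship .......

Answer: 0 1 6 7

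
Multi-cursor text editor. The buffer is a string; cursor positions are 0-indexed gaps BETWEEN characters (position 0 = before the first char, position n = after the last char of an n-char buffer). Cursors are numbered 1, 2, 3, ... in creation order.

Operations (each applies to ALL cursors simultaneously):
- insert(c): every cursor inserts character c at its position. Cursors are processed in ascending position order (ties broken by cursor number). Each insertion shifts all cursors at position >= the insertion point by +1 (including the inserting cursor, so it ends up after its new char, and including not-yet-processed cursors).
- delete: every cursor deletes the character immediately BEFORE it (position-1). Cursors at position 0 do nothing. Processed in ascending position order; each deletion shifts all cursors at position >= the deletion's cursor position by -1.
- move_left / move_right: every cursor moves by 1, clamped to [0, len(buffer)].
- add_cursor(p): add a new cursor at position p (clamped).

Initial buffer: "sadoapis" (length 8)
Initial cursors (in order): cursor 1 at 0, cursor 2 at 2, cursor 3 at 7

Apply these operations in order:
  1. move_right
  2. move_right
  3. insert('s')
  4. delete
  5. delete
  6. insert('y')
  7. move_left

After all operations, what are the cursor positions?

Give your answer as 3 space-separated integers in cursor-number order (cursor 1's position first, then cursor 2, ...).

Answer: 1 3 7

Derivation:
After op 1 (move_right): buffer="sadoapis" (len 8), cursors c1@1 c2@3 c3@8, authorship ........
After op 2 (move_right): buffer="sadoapis" (len 8), cursors c1@2 c2@4 c3@8, authorship ........
After op 3 (insert('s')): buffer="sasdosapiss" (len 11), cursors c1@3 c2@6 c3@11, authorship ..1..2....3
After op 4 (delete): buffer="sadoapis" (len 8), cursors c1@2 c2@4 c3@8, authorship ........
After op 5 (delete): buffer="sdapi" (len 5), cursors c1@1 c2@2 c3@5, authorship .....
After op 6 (insert('y')): buffer="sydyapiy" (len 8), cursors c1@2 c2@4 c3@8, authorship .1.2...3
After op 7 (move_left): buffer="sydyapiy" (len 8), cursors c1@1 c2@3 c3@7, authorship .1.2...3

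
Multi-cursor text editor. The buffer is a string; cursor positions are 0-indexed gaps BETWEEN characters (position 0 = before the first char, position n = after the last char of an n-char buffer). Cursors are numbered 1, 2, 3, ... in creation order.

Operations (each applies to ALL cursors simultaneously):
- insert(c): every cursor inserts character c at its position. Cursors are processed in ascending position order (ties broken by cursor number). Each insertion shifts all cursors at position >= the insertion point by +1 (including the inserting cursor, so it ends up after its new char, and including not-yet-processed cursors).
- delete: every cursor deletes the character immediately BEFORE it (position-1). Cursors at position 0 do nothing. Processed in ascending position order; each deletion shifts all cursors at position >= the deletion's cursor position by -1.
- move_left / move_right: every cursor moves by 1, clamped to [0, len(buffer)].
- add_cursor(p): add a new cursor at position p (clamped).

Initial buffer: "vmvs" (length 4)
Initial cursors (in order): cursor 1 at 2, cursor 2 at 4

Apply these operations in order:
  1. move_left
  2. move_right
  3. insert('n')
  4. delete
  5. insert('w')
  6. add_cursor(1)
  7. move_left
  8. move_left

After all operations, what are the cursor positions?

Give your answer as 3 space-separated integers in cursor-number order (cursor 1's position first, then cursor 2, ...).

Answer: 1 4 0

Derivation:
After op 1 (move_left): buffer="vmvs" (len 4), cursors c1@1 c2@3, authorship ....
After op 2 (move_right): buffer="vmvs" (len 4), cursors c1@2 c2@4, authorship ....
After op 3 (insert('n')): buffer="vmnvsn" (len 6), cursors c1@3 c2@6, authorship ..1..2
After op 4 (delete): buffer="vmvs" (len 4), cursors c1@2 c2@4, authorship ....
After op 5 (insert('w')): buffer="vmwvsw" (len 6), cursors c1@3 c2@6, authorship ..1..2
After op 6 (add_cursor(1)): buffer="vmwvsw" (len 6), cursors c3@1 c1@3 c2@6, authorship ..1..2
After op 7 (move_left): buffer="vmwvsw" (len 6), cursors c3@0 c1@2 c2@5, authorship ..1..2
After op 8 (move_left): buffer="vmwvsw" (len 6), cursors c3@0 c1@1 c2@4, authorship ..1..2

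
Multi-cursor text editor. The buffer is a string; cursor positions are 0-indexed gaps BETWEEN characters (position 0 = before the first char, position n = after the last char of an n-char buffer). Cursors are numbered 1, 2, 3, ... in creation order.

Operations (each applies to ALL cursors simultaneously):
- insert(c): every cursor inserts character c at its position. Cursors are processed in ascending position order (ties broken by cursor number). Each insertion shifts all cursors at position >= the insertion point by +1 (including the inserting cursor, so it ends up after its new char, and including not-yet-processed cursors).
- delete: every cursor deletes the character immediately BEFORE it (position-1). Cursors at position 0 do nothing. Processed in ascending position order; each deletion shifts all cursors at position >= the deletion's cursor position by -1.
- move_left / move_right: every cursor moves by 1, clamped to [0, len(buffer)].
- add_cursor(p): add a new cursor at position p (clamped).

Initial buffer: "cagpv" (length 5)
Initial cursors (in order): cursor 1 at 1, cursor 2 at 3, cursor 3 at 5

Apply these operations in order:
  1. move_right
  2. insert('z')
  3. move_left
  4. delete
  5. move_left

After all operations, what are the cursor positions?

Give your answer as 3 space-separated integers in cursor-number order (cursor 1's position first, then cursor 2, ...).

After op 1 (move_right): buffer="cagpv" (len 5), cursors c1@2 c2@4 c3@5, authorship .....
After op 2 (insert('z')): buffer="cazgpzvz" (len 8), cursors c1@3 c2@6 c3@8, authorship ..1..2.3
After op 3 (move_left): buffer="cazgpzvz" (len 8), cursors c1@2 c2@5 c3@7, authorship ..1..2.3
After op 4 (delete): buffer="czgzz" (len 5), cursors c1@1 c2@3 c3@4, authorship .1.23
After op 5 (move_left): buffer="czgzz" (len 5), cursors c1@0 c2@2 c3@3, authorship .1.23

Answer: 0 2 3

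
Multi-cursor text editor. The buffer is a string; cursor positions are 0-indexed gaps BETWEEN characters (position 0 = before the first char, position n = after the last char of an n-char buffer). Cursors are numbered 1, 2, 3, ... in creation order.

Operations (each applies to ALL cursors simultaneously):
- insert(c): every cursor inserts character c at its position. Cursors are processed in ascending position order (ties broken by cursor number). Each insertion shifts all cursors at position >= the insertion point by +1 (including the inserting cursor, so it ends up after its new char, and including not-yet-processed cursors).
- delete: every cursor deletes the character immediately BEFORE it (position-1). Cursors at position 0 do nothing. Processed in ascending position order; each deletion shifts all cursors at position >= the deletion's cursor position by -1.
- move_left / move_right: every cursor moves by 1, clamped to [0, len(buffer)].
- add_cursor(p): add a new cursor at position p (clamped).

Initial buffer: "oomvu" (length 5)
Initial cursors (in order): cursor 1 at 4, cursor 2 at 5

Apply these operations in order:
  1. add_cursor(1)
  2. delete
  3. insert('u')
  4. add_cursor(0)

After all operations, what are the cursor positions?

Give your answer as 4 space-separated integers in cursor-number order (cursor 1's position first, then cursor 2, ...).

After op 1 (add_cursor(1)): buffer="oomvu" (len 5), cursors c3@1 c1@4 c2@5, authorship .....
After op 2 (delete): buffer="om" (len 2), cursors c3@0 c1@2 c2@2, authorship ..
After op 3 (insert('u')): buffer="uomuu" (len 5), cursors c3@1 c1@5 c2@5, authorship 3..12
After op 4 (add_cursor(0)): buffer="uomuu" (len 5), cursors c4@0 c3@1 c1@5 c2@5, authorship 3..12

Answer: 5 5 1 0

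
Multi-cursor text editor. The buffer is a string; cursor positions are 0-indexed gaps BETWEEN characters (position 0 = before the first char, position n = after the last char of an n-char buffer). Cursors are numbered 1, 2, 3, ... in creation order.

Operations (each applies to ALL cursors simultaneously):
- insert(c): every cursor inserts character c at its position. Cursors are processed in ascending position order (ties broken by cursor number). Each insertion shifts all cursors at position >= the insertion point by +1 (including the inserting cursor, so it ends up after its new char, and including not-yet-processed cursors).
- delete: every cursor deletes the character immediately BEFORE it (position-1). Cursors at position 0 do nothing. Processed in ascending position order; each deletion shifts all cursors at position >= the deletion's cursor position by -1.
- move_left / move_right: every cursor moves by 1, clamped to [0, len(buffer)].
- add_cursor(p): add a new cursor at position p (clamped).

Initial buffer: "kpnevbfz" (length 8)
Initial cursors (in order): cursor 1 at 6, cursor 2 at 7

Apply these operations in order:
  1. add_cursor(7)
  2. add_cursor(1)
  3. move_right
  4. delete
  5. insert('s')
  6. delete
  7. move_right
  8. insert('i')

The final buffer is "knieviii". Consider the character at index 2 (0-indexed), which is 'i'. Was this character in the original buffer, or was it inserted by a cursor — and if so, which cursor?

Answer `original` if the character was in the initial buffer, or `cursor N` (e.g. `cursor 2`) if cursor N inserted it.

After op 1 (add_cursor(7)): buffer="kpnevbfz" (len 8), cursors c1@6 c2@7 c3@7, authorship ........
After op 2 (add_cursor(1)): buffer="kpnevbfz" (len 8), cursors c4@1 c1@6 c2@7 c3@7, authorship ........
After op 3 (move_right): buffer="kpnevbfz" (len 8), cursors c4@2 c1@7 c2@8 c3@8, authorship ........
After op 4 (delete): buffer="knev" (len 4), cursors c4@1 c1@4 c2@4 c3@4, authorship ....
After op 5 (insert('s')): buffer="ksnevsss" (len 8), cursors c4@2 c1@8 c2@8 c3@8, authorship .4...123
After op 6 (delete): buffer="knev" (len 4), cursors c4@1 c1@4 c2@4 c3@4, authorship ....
After op 7 (move_right): buffer="knev" (len 4), cursors c4@2 c1@4 c2@4 c3@4, authorship ....
After op 8 (insert('i')): buffer="knieviii" (len 8), cursors c4@3 c1@8 c2@8 c3@8, authorship ..4..123
Authorship (.=original, N=cursor N): . . 4 . . 1 2 3
Index 2: author = 4

Answer: cursor 4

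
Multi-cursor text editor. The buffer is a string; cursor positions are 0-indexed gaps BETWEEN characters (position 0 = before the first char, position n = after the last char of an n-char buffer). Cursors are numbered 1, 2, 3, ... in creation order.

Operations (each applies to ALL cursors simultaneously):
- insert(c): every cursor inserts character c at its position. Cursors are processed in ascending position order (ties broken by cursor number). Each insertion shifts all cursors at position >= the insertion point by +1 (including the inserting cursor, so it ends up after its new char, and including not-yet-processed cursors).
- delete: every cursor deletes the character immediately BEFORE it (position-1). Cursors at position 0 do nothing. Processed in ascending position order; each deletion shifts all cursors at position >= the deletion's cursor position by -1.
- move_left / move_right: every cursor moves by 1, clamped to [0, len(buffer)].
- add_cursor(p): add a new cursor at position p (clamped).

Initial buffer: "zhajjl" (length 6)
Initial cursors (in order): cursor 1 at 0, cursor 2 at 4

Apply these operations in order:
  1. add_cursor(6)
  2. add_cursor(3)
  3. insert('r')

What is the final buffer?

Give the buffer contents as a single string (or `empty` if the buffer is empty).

Answer: rzharjrjlr

Derivation:
After op 1 (add_cursor(6)): buffer="zhajjl" (len 6), cursors c1@0 c2@4 c3@6, authorship ......
After op 2 (add_cursor(3)): buffer="zhajjl" (len 6), cursors c1@0 c4@3 c2@4 c3@6, authorship ......
After op 3 (insert('r')): buffer="rzharjrjlr" (len 10), cursors c1@1 c4@5 c2@7 c3@10, authorship 1...4.2..3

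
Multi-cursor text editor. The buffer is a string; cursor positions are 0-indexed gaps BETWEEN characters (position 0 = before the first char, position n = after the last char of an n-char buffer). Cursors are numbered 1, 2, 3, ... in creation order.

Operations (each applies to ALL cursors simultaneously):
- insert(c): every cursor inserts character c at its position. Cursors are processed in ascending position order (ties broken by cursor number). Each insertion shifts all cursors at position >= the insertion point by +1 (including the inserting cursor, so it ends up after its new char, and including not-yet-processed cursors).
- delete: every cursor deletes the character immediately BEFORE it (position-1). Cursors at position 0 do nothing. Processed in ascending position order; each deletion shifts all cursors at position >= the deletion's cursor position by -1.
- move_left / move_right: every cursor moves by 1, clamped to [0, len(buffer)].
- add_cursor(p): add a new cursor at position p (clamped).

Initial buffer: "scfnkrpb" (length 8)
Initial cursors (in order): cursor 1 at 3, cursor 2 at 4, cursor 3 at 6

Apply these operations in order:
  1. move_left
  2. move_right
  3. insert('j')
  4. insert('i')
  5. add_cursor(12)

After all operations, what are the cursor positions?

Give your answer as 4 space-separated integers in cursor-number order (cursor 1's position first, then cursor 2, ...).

Answer: 5 8 12 12

Derivation:
After op 1 (move_left): buffer="scfnkrpb" (len 8), cursors c1@2 c2@3 c3@5, authorship ........
After op 2 (move_right): buffer="scfnkrpb" (len 8), cursors c1@3 c2@4 c3@6, authorship ........
After op 3 (insert('j')): buffer="scfjnjkrjpb" (len 11), cursors c1@4 c2@6 c3@9, authorship ...1.2..3..
After op 4 (insert('i')): buffer="scfjinjikrjipb" (len 14), cursors c1@5 c2@8 c3@12, authorship ...11.22..33..
After op 5 (add_cursor(12)): buffer="scfjinjikrjipb" (len 14), cursors c1@5 c2@8 c3@12 c4@12, authorship ...11.22..33..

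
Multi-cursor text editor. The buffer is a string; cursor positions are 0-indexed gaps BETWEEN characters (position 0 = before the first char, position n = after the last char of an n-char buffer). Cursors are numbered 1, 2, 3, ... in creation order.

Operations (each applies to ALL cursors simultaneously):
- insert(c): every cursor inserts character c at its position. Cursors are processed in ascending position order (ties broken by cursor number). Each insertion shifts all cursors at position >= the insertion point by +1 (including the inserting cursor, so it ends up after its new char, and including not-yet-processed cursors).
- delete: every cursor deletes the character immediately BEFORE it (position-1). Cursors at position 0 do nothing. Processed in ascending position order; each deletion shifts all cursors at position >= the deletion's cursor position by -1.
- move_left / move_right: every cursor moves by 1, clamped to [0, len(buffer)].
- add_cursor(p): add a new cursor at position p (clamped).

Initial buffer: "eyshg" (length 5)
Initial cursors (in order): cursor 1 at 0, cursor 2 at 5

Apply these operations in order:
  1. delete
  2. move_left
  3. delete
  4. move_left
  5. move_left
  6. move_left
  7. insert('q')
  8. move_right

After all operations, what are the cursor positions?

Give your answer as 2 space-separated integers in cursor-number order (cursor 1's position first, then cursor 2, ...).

Answer: 3 3

Derivation:
After op 1 (delete): buffer="eysh" (len 4), cursors c1@0 c2@4, authorship ....
After op 2 (move_left): buffer="eysh" (len 4), cursors c1@0 c2@3, authorship ....
After op 3 (delete): buffer="eyh" (len 3), cursors c1@0 c2@2, authorship ...
After op 4 (move_left): buffer="eyh" (len 3), cursors c1@0 c2@1, authorship ...
After op 5 (move_left): buffer="eyh" (len 3), cursors c1@0 c2@0, authorship ...
After op 6 (move_left): buffer="eyh" (len 3), cursors c1@0 c2@0, authorship ...
After op 7 (insert('q')): buffer="qqeyh" (len 5), cursors c1@2 c2@2, authorship 12...
After op 8 (move_right): buffer="qqeyh" (len 5), cursors c1@3 c2@3, authorship 12...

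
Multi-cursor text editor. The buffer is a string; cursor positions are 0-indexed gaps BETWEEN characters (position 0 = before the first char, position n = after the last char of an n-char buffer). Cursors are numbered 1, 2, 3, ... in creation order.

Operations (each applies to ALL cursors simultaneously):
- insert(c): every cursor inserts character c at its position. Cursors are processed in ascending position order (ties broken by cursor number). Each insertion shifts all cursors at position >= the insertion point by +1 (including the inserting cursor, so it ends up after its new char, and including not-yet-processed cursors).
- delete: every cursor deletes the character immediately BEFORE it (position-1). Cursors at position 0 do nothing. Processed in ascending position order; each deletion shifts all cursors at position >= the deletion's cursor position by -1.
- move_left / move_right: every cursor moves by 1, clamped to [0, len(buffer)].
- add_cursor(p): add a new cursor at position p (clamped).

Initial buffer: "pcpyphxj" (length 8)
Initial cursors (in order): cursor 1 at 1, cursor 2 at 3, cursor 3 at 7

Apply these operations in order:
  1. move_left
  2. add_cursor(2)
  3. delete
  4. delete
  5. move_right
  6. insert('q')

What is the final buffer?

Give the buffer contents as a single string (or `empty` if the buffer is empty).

Answer: pqqqyxqj

Derivation:
After op 1 (move_left): buffer="pcpyphxj" (len 8), cursors c1@0 c2@2 c3@6, authorship ........
After op 2 (add_cursor(2)): buffer="pcpyphxj" (len 8), cursors c1@0 c2@2 c4@2 c3@6, authorship ........
After op 3 (delete): buffer="pypxj" (len 5), cursors c1@0 c2@0 c4@0 c3@3, authorship .....
After op 4 (delete): buffer="pyxj" (len 4), cursors c1@0 c2@0 c4@0 c3@2, authorship ....
After op 5 (move_right): buffer="pyxj" (len 4), cursors c1@1 c2@1 c4@1 c3@3, authorship ....
After op 6 (insert('q')): buffer="pqqqyxqj" (len 8), cursors c1@4 c2@4 c4@4 c3@7, authorship .124..3.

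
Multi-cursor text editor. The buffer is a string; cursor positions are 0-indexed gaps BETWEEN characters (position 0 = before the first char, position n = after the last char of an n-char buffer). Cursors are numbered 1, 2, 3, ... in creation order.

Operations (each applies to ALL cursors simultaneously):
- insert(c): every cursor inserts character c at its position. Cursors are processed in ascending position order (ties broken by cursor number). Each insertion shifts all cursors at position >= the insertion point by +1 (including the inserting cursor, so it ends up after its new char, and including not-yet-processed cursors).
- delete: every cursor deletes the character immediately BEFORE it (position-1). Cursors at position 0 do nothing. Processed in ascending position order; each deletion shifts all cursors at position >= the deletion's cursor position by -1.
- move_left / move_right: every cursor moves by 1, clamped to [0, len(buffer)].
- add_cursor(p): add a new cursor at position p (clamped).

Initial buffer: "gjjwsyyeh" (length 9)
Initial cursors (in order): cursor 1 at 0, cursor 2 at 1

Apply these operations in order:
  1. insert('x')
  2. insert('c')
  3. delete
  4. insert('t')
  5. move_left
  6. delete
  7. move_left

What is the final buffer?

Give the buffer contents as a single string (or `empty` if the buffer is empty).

Answer: tgtjjwsyyeh

Derivation:
After op 1 (insert('x')): buffer="xgxjjwsyyeh" (len 11), cursors c1@1 c2@3, authorship 1.2........
After op 2 (insert('c')): buffer="xcgxcjjwsyyeh" (len 13), cursors c1@2 c2@5, authorship 11.22........
After op 3 (delete): buffer="xgxjjwsyyeh" (len 11), cursors c1@1 c2@3, authorship 1.2........
After op 4 (insert('t')): buffer="xtgxtjjwsyyeh" (len 13), cursors c1@2 c2@5, authorship 11.22........
After op 5 (move_left): buffer="xtgxtjjwsyyeh" (len 13), cursors c1@1 c2@4, authorship 11.22........
After op 6 (delete): buffer="tgtjjwsyyeh" (len 11), cursors c1@0 c2@2, authorship 1.2........
After op 7 (move_left): buffer="tgtjjwsyyeh" (len 11), cursors c1@0 c2@1, authorship 1.2........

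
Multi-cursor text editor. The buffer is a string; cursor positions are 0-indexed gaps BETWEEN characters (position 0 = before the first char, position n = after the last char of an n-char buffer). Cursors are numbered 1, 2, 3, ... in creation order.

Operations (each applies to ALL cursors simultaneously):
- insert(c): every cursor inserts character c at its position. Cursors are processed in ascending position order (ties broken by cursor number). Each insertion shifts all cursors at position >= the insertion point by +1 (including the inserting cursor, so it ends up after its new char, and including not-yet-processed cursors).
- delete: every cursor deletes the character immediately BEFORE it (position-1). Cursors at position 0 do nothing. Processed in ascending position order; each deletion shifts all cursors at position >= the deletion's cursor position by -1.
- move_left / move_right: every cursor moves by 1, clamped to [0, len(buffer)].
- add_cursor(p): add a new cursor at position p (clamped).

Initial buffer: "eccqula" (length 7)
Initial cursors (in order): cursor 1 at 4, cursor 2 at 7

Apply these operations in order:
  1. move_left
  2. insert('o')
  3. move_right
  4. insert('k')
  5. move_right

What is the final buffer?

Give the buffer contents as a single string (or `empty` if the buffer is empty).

After op 1 (move_left): buffer="eccqula" (len 7), cursors c1@3 c2@6, authorship .......
After op 2 (insert('o')): buffer="eccoquloa" (len 9), cursors c1@4 c2@8, authorship ...1...2.
After op 3 (move_right): buffer="eccoquloa" (len 9), cursors c1@5 c2@9, authorship ...1...2.
After op 4 (insert('k')): buffer="eccoqkuloak" (len 11), cursors c1@6 c2@11, authorship ...1.1..2.2
After op 5 (move_right): buffer="eccoqkuloak" (len 11), cursors c1@7 c2@11, authorship ...1.1..2.2

Answer: eccoqkuloak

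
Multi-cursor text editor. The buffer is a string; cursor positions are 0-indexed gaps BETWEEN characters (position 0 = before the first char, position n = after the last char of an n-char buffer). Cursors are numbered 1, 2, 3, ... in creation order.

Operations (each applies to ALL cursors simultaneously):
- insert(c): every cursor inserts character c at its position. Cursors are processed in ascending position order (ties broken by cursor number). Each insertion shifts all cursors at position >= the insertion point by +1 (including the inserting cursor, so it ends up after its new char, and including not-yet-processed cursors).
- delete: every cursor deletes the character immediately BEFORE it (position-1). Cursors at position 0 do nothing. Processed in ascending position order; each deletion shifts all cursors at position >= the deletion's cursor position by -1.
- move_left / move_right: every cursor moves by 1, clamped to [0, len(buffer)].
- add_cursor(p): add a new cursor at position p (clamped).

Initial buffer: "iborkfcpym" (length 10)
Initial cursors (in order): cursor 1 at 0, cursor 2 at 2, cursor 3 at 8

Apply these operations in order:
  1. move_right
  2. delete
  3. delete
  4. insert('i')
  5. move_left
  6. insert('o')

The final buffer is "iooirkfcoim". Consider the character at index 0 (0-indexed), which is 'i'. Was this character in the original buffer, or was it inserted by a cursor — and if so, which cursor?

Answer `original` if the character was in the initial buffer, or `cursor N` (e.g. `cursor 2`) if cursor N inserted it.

Answer: cursor 1

Derivation:
After op 1 (move_right): buffer="iborkfcpym" (len 10), cursors c1@1 c2@3 c3@9, authorship ..........
After op 2 (delete): buffer="brkfcpm" (len 7), cursors c1@0 c2@1 c3@6, authorship .......
After op 3 (delete): buffer="rkfcm" (len 5), cursors c1@0 c2@0 c3@4, authorship .....
After op 4 (insert('i')): buffer="iirkfcim" (len 8), cursors c1@2 c2@2 c3@7, authorship 12....3.
After op 5 (move_left): buffer="iirkfcim" (len 8), cursors c1@1 c2@1 c3@6, authorship 12....3.
After op 6 (insert('o')): buffer="iooirkfcoim" (len 11), cursors c1@3 c2@3 c3@9, authorship 1122....33.
Authorship (.=original, N=cursor N): 1 1 2 2 . . . . 3 3 .
Index 0: author = 1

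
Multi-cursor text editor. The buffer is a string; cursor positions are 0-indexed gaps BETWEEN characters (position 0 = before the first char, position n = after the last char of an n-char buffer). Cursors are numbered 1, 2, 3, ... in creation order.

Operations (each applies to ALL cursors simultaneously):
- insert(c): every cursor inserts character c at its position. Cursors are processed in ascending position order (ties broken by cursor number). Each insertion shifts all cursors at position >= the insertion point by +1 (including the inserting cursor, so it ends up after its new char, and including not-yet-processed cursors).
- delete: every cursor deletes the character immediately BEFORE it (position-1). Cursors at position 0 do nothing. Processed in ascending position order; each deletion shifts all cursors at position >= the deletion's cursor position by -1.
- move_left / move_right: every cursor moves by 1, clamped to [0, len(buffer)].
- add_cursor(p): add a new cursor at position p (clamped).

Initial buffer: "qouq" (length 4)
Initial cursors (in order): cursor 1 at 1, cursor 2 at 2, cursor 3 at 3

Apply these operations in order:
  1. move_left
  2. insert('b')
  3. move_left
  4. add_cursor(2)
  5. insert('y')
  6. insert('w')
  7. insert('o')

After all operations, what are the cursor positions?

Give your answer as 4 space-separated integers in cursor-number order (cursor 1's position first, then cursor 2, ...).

Answer: 3 11 16 11

Derivation:
After op 1 (move_left): buffer="qouq" (len 4), cursors c1@0 c2@1 c3@2, authorship ....
After op 2 (insert('b')): buffer="bqbobuq" (len 7), cursors c1@1 c2@3 c3@5, authorship 1.2.3..
After op 3 (move_left): buffer="bqbobuq" (len 7), cursors c1@0 c2@2 c3@4, authorship 1.2.3..
After op 4 (add_cursor(2)): buffer="bqbobuq" (len 7), cursors c1@0 c2@2 c4@2 c3@4, authorship 1.2.3..
After op 5 (insert('y')): buffer="ybqyyboybuq" (len 11), cursors c1@1 c2@5 c4@5 c3@8, authorship 11.242.33..
After op 6 (insert('w')): buffer="ywbqyywwboywbuq" (len 15), cursors c1@2 c2@8 c4@8 c3@12, authorship 111.24242.333..
After op 7 (insert('o')): buffer="ywobqyywwooboywobuq" (len 19), cursors c1@3 c2@11 c4@11 c3@16, authorship 1111.2424242.3333..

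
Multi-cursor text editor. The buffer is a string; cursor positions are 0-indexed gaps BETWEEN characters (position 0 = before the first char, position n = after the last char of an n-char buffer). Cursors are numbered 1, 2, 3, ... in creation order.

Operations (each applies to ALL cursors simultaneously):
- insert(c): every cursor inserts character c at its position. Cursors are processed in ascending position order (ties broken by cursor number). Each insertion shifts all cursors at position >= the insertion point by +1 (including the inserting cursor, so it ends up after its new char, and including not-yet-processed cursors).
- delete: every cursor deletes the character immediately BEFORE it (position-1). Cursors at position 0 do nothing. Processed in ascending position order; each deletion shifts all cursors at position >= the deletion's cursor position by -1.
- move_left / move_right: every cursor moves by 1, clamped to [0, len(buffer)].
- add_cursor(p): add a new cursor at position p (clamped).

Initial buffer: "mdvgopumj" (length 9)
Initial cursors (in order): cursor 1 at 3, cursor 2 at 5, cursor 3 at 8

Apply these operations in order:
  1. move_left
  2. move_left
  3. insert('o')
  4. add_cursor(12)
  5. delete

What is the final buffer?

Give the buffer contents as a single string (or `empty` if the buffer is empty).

Answer: mdvgopum

Derivation:
After op 1 (move_left): buffer="mdvgopumj" (len 9), cursors c1@2 c2@4 c3@7, authorship .........
After op 2 (move_left): buffer="mdvgopumj" (len 9), cursors c1@1 c2@3 c3@6, authorship .........
After op 3 (insert('o')): buffer="modvogopoumj" (len 12), cursors c1@2 c2@5 c3@9, authorship .1..2...3...
After op 4 (add_cursor(12)): buffer="modvogopoumj" (len 12), cursors c1@2 c2@5 c3@9 c4@12, authorship .1..2...3...
After op 5 (delete): buffer="mdvgopum" (len 8), cursors c1@1 c2@3 c3@6 c4@8, authorship ........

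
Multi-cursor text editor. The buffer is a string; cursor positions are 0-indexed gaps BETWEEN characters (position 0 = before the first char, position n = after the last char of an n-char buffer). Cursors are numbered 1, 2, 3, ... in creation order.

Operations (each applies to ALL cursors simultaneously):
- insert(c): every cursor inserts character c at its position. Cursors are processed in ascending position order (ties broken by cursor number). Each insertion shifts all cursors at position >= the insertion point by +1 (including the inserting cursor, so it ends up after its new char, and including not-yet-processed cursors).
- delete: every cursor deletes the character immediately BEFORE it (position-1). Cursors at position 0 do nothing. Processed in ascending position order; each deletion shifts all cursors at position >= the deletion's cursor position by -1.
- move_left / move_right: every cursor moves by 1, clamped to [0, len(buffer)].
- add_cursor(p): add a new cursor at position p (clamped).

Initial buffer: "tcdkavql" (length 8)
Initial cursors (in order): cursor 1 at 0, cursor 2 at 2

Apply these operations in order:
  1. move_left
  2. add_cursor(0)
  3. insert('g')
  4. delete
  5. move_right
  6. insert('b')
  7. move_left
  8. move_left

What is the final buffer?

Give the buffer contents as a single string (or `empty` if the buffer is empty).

After op 1 (move_left): buffer="tcdkavql" (len 8), cursors c1@0 c2@1, authorship ........
After op 2 (add_cursor(0)): buffer="tcdkavql" (len 8), cursors c1@0 c3@0 c2@1, authorship ........
After op 3 (insert('g')): buffer="ggtgcdkavql" (len 11), cursors c1@2 c3@2 c2@4, authorship 13.2.......
After op 4 (delete): buffer="tcdkavql" (len 8), cursors c1@0 c3@0 c2@1, authorship ........
After op 5 (move_right): buffer="tcdkavql" (len 8), cursors c1@1 c3@1 c2@2, authorship ........
After op 6 (insert('b')): buffer="tbbcbdkavql" (len 11), cursors c1@3 c3@3 c2@5, authorship .13.2......
After op 7 (move_left): buffer="tbbcbdkavql" (len 11), cursors c1@2 c3@2 c2@4, authorship .13.2......
After op 8 (move_left): buffer="tbbcbdkavql" (len 11), cursors c1@1 c3@1 c2@3, authorship .13.2......

Answer: tbbcbdkavql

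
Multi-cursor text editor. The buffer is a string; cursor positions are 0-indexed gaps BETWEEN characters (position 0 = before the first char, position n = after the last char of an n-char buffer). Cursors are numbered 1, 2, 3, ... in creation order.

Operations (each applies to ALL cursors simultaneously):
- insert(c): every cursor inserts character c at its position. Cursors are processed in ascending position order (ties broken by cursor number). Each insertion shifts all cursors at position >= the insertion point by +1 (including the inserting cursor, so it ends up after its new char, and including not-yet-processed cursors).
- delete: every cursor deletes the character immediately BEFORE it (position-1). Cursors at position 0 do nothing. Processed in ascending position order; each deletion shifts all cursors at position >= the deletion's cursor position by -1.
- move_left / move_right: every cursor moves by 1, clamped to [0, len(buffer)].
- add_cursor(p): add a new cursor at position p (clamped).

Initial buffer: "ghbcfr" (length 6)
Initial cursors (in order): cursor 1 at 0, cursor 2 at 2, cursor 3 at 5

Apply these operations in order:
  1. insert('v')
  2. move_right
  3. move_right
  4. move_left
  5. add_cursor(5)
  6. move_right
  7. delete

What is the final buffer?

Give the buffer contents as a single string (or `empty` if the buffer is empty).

After op 1 (insert('v')): buffer="vghvbcfvr" (len 9), cursors c1@1 c2@4 c3@8, authorship 1..2...3.
After op 2 (move_right): buffer="vghvbcfvr" (len 9), cursors c1@2 c2@5 c3@9, authorship 1..2...3.
After op 3 (move_right): buffer="vghvbcfvr" (len 9), cursors c1@3 c2@6 c3@9, authorship 1..2...3.
After op 4 (move_left): buffer="vghvbcfvr" (len 9), cursors c1@2 c2@5 c3@8, authorship 1..2...3.
After op 5 (add_cursor(5)): buffer="vghvbcfvr" (len 9), cursors c1@2 c2@5 c4@5 c3@8, authorship 1..2...3.
After op 6 (move_right): buffer="vghvbcfvr" (len 9), cursors c1@3 c2@6 c4@6 c3@9, authorship 1..2...3.
After op 7 (delete): buffer="vgvfv" (len 5), cursors c1@2 c2@3 c4@3 c3@5, authorship 1.2.3

Answer: vgvfv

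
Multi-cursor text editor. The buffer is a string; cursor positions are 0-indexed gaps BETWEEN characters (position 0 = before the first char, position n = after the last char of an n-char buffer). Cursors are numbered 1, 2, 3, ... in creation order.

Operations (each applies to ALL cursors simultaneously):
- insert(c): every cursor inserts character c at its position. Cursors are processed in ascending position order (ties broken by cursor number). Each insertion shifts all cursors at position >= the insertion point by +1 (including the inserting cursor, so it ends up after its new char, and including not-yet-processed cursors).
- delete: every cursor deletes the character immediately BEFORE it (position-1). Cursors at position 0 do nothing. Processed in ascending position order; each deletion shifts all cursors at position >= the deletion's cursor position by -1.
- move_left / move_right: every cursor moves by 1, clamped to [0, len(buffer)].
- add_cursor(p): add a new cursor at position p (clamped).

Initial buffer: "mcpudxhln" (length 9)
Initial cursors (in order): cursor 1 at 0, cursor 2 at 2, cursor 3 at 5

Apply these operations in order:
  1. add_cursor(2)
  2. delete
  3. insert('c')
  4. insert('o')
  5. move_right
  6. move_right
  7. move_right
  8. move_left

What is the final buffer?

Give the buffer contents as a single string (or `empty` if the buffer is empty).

Answer: cccooopucoxhln

Derivation:
After op 1 (add_cursor(2)): buffer="mcpudxhln" (len 9), cursors c1@0 c2@2 c4@2 c3@5, authorship .........
After op 2 (delete): buffer="puxhln" (len 6), cursors c1@0 c2@0 c4@0 c3@2, authorship ......
After op 3 (insert('c')): buffer="cccpucxhln" (len 10), cursors c1@3 c2@3 c4@3 c3@6, authorship 124..3....
After op 4 (insert('o')): buffer="cccooopucoxhln" (len 14), cursors c1@6 c2@6 c4@6 c3@10, authorship 124124..33....
After op 5 (move_right): buffer="cccooopucoxhln" (len 14), cursors c1@7 c2@7 c4@7 c3@11, authorship 124124..33....
After op 6 (move_right): buffer="cccooopucoxhln" (len 14), cursors c1@8 c2@8 c4@8 c3@12, authorship 124124..33....
After op 7 (move_right): buffer="cccooopucoxhln" (len 14), cursors c1@9 c2@9 c4@9 c3@13, authorship 124124..33....
After op 8 (move_left): buffer="cccooopucoxhln" (len 14), cursors c1@8 c2@8 c4@8 c3@12, authorship 124124..33....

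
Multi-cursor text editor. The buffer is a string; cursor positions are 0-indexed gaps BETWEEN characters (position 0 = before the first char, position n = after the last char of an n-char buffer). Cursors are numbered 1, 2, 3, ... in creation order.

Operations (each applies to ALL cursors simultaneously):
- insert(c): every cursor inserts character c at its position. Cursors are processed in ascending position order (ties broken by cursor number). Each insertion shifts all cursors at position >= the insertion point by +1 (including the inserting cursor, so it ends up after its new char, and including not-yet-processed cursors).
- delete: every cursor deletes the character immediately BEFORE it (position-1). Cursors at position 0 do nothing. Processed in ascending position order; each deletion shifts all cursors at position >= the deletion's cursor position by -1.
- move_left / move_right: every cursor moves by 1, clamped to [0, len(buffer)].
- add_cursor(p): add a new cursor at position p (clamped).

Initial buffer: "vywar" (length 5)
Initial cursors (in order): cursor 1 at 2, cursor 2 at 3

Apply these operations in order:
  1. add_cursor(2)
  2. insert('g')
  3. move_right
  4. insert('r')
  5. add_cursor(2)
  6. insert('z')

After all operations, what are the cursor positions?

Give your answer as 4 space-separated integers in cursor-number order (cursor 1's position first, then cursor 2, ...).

Answer: 10 14 10 3

Derivation:
After op 1 (add_cursor(2)): buffer="vywar" (len 5), cursors c1@2 c3@2 c2@3, authorship .....
After op 2 (insert('g')): buffer="vyggwgar" (len 8), cursors c1@4 c3@4 c2@6, authorship ..13.2..
After op 3 (move_right): buffer="vyggwgar" (len 8), cursors c1@5 c3@5 c2@7, authorship ..13.2..
After op 4 (insert('r')): buffer="vyggwrrgarr" (len 11), cursors c1@7 c3@7 c2@10, authorship ..13.132.2.
After op 5 (add_cursor(2)): buffer="vyggwrrgarr" (len 11), cursors c4@2 c1@7 c3@7 c2@10, authorship ..13.132.2.
After op 6 (insert('z')): buffer="vyzggwrrzzgarzr" (len 15), cursors c4@3 c1@10 c3@10 c2@14, authorship ..413.13132.22.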